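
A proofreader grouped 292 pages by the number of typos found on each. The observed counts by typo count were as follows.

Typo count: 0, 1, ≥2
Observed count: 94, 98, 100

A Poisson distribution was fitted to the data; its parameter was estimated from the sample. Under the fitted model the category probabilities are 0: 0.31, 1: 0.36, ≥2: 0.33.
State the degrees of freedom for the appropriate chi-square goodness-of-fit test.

1

There are k = 3 categories and 1 parameter estimated from the data, so df = 3 − 1 − 1 = 1.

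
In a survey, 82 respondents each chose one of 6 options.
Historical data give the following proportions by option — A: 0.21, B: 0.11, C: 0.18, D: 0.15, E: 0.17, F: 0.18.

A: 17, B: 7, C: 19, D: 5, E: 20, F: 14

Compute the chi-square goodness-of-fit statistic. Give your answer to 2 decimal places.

Expected counts E_i = n·p_i: 82×0.21 = 17.22, 82×0.11 = 9.02, 82×0.18 = 14.76, 82×0.15 = 12.3, 82×0.17 = 13.94, 82×0.18 = 14.76.
cat         O        E   (O−E)²/E
A          17    17.22      0.003
B           7     9.02      0.452
C          19    14.76      1.218
D           5     12.3      4.333
E          20    13.94      2.634
F          14    14.76      0.039
Sum = 8.68

8.68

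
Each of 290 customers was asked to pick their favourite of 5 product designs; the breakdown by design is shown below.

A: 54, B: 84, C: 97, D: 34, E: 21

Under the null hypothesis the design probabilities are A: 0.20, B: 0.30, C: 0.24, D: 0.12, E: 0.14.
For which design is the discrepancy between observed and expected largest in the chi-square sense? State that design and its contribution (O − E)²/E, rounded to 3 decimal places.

C, 10.787

Expected counts E_i = n·p_i: 290×0.20 = 58, 290×0.30 = 87, 290×0.24 = 69.6, 290×0.12 = 34.8, 290×0.14 = 40.6.
A: (54 − 58)²/58 = 16/58 = 0.2759
B: (84 − 87)²/87 = 9/87 = 0.1034
C: (97 − 69.6)²/69.6 = 750.76/69.6 = 10.7868
D: (34 − 34.8)²/34.8 = 0.64/34.8 = 0.0184
E: (21 − 40.6)²/40.6 = 384.16/40.6 = 9.4621
The largest term is for C: 10.787.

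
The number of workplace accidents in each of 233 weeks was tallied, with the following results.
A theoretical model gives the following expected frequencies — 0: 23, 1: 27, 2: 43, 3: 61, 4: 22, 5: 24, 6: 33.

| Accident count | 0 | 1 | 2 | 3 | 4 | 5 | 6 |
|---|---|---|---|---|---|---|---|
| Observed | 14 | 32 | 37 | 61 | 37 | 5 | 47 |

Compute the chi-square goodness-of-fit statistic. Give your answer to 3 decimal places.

36.493

cat         O        E   (O−E)²/E
0          14       23     3.5217
1          32       27     0.9259
2          37       43     0.8372
3          61       61     0.0000
4          37       22    10.2273
5           5       24    15.0417
6          47       33     5.9394
Sum = 36.493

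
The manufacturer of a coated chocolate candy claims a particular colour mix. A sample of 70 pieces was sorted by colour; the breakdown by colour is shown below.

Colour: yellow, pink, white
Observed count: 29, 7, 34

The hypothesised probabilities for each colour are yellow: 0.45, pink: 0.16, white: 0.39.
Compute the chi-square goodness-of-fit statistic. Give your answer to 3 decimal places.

3.418

Expected counts E_i = n·p_i: 70×0.45 = 31.5, 70×0.16 = 11.2, 70×0.39 = 27.3.
cat         O        E   (O−E)²/E
yellow     29     31.5     0.1984
pink        7     11.2     1.5750
white      34     27.3     1.6443
Sum = 3.418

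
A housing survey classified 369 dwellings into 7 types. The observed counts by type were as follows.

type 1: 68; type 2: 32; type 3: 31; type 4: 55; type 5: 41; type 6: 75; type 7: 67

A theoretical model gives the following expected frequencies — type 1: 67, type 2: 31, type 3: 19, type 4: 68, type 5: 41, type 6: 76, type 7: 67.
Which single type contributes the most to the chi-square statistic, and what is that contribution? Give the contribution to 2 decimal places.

χ² = (68−67)²/67 + (32−31)²/31 + (31−19)²/19 + (55−68)²/68 + (41−41)²/41 + (75−76)²/76 + (67−67)²/67
   = 0.015 + 0.032 + 7.579 + 2.485 + 0.000 + 0.013 + 0.000
The largest term is for type 3: 7.58.

type 3, 7.58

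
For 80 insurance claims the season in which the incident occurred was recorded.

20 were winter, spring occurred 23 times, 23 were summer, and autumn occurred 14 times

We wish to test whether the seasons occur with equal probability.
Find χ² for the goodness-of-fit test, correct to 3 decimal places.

2.700

Expected count for each of the 4 categories: 80/4 = 20.
cat         O        E   (O−E)²/E
winter     20       20     0.0000
spring     23       20     0.4500
summer     23       20     0.4500
autumn     14       20     1.8000
Sum = 2.700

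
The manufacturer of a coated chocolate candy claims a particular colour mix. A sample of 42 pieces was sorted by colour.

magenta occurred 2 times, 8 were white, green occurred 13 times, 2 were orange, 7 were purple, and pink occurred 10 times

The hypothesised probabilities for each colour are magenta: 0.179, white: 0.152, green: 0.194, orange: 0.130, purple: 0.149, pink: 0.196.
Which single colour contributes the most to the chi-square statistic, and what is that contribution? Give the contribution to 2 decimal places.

Expected counts E_i = n·p_i: 42×0.179 = 7.518, 42×0.152 = 6.384, 42×0.194 = 8.148, 42×0.130 = 5.46, 42×0.149 = 6.258, 42×0.196 = 8.232.
magenta: (2 − 7.518)²/7.518 = 30.448324/7.518 = 4.050
white: (8 − 6.384)²/6.384 = 2.611456/6.384 = 0.409
green: (13 − 8.148)²/8.148 = 23.541904/8.148 = 2.889
orange: (2 − 5.46)²/5.46 = 11.9716/5.46 = 2.193
purple: (7 − 6.258)²/6.258 = 0.550564/6.258 = 0.088
pink: (10 − 8.232)²/8.232 = 3.125824/8.232 = 0.380
The largest term is for magenta: 4.05.

magenta, 4.05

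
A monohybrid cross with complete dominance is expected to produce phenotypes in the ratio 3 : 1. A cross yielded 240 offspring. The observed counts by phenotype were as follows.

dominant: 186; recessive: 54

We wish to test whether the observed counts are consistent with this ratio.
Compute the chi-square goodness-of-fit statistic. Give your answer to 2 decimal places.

Ratio total = 4. Expected counts: 240×3/4 = 180, 240×1/4 = 60.
dominant: (186 − 180)²/180 = 36/180 = 0.200
recessive: (54 − 60)²/60 = 36/60 = 0.600
Sum = 0.80

0.80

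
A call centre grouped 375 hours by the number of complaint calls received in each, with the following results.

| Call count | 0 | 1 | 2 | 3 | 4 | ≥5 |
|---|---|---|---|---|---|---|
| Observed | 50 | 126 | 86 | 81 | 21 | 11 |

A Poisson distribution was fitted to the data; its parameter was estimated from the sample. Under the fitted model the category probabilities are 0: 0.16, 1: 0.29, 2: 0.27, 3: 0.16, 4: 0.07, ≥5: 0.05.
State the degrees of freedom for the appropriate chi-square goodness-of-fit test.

There are k = 6 categories and 1 parameter estimated from the data, so df = 6 − 1 − 1 = 4.

4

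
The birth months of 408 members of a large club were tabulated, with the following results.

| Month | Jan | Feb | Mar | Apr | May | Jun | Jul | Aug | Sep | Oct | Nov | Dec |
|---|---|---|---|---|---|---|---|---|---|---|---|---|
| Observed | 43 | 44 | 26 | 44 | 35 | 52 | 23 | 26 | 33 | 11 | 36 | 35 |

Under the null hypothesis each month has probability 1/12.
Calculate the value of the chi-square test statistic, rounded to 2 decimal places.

40.88

Under H₀ each category has probability 1/12, so each expected count is 408/12 = 34.
Jan: (43 − 34)²/34 = 81/34 = 2.382
Feb: (44 − 34)²/34 = 100/34 = 2.941
Mar: (26 − 34)²/34 = 64/34 = 1.882
Apr: (44 − 34)²/34 = 100/34 = 2.941
May: (35 − 34)²/34 = 1/34 = 0.029
Jun: (52 − 34)²/34 = 324/34 = 9.529
Jul: (23 − 34)²/34 = 121/34 = 3.559
Aug: (26 − 34)²/34 = 64/34 = 1.882
Sep: (33 − 34)²/34 = 1/34 = 0.029
Oct: (11 − 34)²/34 = 529/34 = 15.559
Nov: (36 − 34)²/34 = 4/34 = 0.118
Dec: (35 − 34)²/34 = 1/34 = 0.029
Sum = 40.88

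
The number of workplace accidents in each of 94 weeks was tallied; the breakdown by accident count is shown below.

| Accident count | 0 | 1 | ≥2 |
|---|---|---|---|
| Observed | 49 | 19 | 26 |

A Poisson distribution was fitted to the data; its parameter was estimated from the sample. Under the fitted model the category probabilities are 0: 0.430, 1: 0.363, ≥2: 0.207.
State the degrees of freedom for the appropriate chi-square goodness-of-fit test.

There are k = 3 categories and 1 parameter estimated from the data, so df = 3 − 1 − 1 = 1.

1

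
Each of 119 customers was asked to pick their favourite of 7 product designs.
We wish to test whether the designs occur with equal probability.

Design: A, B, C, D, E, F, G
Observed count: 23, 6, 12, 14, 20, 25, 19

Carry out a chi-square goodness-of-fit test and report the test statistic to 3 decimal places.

Expected count for each of the 7 categories: 119/7 = 17.
χ² = (23−17)²/17 + (6−17)²/17 + (12−17)²/17 + (14−17)²/17 + (20−17)²/17 + (25−17)²/17 + (19−17)²/17
   = 2.1176 + 7.1176 + 1.4706 + 0.5294 + 0.5294 + 3.7647 + 0.2353
Sum = 15.765

15.765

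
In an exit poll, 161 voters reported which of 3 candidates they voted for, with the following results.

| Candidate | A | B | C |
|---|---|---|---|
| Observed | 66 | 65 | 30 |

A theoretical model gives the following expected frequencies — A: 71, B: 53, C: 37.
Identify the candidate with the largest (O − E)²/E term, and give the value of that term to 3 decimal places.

B, 2.717

cat         O        E   (O−E)²/E
A          66       71     0.3521
B          65       53     2.7170
C          30       37     1.3243
The largest term is for B: 2.717.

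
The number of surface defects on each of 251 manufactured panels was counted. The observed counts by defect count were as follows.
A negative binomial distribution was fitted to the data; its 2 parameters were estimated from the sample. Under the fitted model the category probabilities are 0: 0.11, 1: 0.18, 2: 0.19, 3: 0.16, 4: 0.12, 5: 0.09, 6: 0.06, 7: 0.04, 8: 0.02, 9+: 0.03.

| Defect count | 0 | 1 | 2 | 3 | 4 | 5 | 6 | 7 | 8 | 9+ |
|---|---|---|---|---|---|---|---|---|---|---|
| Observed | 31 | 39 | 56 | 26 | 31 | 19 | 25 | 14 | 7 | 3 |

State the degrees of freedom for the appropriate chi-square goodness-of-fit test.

7

There are k = 10 categories and 2 parameters estimated from the data, so df = 10 − 1 − 2 = 7.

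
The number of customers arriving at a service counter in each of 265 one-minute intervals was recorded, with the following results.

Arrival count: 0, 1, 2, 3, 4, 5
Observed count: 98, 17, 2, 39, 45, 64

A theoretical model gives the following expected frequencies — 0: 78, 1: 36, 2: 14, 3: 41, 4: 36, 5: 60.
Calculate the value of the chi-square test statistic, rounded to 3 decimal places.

28.056

0: (98 − 78)²/78 = 400/78 = 5.1282
1: (17 − 36)²/36 = 361/36 = 10.0278
2: (2 − 14)²/14 = 144/14 = 10.2857
3: (39 − 41)²/41 = 4/41 = 0.0976
4: (45 − 36)²/36 = 81/36 = 2.2500
5: (64 − 60)²/60 = 16/60 = 0.2667
Sum = 28.056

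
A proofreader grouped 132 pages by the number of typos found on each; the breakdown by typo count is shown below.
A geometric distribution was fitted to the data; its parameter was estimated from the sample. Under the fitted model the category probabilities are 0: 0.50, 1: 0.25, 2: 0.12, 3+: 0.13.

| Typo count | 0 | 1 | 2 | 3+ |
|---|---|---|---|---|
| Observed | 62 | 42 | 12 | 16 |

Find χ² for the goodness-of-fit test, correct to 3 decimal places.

Expected counts E_i = n·p_i: 132×0.50 = 66, 132×0.25 = 33, 132×0.12 = 15.84, 132×0.13 = 17.16.
cat         O        E   (O−E)²/E
0          62       66     0.2424
1          42       33     2.4545
2          12    15.84     0.9309
3+         16    17.16     0.0784
Sum = 3.706

3.706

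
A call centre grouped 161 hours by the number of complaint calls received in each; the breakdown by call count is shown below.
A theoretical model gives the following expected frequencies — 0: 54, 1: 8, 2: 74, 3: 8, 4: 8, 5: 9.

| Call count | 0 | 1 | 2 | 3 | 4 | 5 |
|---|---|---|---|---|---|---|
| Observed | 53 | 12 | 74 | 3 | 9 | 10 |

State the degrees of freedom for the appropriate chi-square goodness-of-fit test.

There are k = 6 categories and no parameters were estimated from the data, so df = 6 − 1 = 5.

5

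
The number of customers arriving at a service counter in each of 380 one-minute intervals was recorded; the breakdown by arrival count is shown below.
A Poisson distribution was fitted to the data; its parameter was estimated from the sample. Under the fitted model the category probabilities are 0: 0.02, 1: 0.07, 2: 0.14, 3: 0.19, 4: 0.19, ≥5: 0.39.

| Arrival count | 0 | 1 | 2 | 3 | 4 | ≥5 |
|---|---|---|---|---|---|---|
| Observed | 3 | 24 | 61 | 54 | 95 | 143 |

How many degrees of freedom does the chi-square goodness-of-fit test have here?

4

There are k = 6 categories and 1 parameter estimated from the data, so df = 6 − 1 − 1 = 4.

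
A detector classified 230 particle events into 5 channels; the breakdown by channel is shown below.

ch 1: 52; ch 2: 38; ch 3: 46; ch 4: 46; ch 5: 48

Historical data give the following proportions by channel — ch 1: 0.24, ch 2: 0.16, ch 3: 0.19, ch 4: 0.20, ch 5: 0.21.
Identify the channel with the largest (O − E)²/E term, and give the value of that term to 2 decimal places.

ch 1, 0.19

Expected counts E_i = n·p_i: 230×0.24 = 55.2, 230×0.16 = 36.8, 230×0.19 = 43.7, 230×0.20 = 46, 230×0.21 = 48.3.
cat         O        E   (O−E)²/E
ch 1       52     55.2      0.186
ch 2       38     36.8      0.039
ch 3       46     43.7      0.121
ch 4       46       46      0.000
ch 5       48     48.3      0.002
The largest term is for ch 1: 0.19.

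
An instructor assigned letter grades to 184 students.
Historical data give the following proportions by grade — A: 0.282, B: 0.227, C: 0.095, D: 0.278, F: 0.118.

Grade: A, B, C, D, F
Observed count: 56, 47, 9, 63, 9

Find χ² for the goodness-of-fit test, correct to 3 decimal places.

15.282

Expected counts E_i = n·p_i: 184×0.282 = 51.888, 184×0.227 = 41.768, 184×0.095 = 17.48, 184×0.278 = 51.152, 184×0.118 = 21.712.
cat         O        E   (O−E)²/E
A          56   51.888     0.3259
B          47   41.768     0.6554
C           9    17.48     4.1139
D          63   51.152     2.7443
F           9   21.712     7.4427
Sum = 15.282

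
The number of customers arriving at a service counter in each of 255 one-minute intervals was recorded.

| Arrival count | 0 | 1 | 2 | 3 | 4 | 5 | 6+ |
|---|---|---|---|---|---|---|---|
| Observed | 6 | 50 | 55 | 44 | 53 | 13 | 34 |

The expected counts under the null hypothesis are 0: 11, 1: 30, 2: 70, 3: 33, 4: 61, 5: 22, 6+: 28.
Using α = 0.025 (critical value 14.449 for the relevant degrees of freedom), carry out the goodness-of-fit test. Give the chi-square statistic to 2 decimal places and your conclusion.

28.50; reject

cat         O        E   (O−E)²/E
0           6       11      2.273
1          50       30     13.333
2          55       70      3.214
3          44       33      3.667
4          53       61      1.049
5          13       22      3.682
6+         34       28      1.286
Sum = 28.50
df = 6. Since 28.50 > 14.449, we reject H₀.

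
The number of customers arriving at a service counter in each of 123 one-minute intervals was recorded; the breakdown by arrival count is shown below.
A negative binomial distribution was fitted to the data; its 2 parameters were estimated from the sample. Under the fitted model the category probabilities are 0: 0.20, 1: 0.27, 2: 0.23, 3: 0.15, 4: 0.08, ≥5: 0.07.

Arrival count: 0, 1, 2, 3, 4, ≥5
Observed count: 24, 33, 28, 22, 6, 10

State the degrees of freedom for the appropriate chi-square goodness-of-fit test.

There are k = 6 categories and 2 parameters estimated from the data, so df = 6 − 1 − 2 = 3.

3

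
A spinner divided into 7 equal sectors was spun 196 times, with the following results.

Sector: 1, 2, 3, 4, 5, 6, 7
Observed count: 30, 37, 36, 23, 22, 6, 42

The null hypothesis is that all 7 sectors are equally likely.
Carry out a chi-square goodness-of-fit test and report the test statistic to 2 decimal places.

31.79

Under H₀ each category has probability 1/7, so each expected count is 196/7 = 28.
χ² = (30−28)²/28 + (37−28)²/28 + (36−28)²/28 + (23−28)²/28 + (22−28)²/28 + (6−28)²/28 + (42−28)²/28
   = 0.143 + 2.893 + 2.286 + 0.893 + 1.286 + 17.286 + 7.000
Sum = 31.79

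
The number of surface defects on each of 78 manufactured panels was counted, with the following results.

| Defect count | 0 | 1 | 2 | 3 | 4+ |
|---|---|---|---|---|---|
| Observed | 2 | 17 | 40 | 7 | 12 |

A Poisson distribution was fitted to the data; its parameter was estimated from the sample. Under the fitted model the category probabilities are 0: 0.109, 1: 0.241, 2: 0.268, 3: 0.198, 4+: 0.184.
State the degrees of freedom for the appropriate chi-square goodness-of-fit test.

3

There are k = 5 categories and 1 parameter estimated from the data, so df = 5 − 1 − 1 = 3.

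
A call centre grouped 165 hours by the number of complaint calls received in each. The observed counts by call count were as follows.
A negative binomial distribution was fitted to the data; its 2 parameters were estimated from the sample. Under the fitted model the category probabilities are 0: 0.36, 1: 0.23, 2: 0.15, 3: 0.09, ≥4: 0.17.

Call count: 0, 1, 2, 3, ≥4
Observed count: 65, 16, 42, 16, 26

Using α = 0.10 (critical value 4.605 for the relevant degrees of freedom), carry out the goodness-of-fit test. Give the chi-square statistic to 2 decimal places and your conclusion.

Expected counts E_i = n·p_i: 165×0.36 = 59.4, 165×0.23 = 37.95, 165×0.15 = 24.75, 165×0.09 = 14.85, 165×0.17 = 28.05.
χ² = (65−59.4)²/59.4 + (16−37.95)²/37.95 + (42−24.75)²/24.75 + (16−14.85)²/14.85 + (26−28.05)²/28.05
   = 0.528 + 12.696 + 12.023 + 0.089 + 0.150
Sum = 25.49
df = 2. Since 25.49 > 4.605, we reject H₀.

25.49; reject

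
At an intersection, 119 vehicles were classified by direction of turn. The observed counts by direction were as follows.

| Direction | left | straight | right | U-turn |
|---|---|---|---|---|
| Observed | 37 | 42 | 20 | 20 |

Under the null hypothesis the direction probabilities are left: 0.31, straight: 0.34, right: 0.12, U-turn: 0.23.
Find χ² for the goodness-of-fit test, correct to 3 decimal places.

4.335

Expected counts E_i = n·p_i: 119×0.31 = 36.89, 119×0.34 = 40.46, 119×0.12 = 14.28, 119×0.23 = 27.37.
left: (37 − 36.89)²/36.89 = 0.0121/36.89 = 0.0003
straight: (42 − 40.46)²/40.46 = 2.3716/40.46 = 0.0586
right: (20 − 14.28)²/14.28 = 32.7184/14.28 = 2.2912
U-turn: (20 − 27.37)²/27.37 = 54.3169/27.37 = 1.9845
Sum = 4.335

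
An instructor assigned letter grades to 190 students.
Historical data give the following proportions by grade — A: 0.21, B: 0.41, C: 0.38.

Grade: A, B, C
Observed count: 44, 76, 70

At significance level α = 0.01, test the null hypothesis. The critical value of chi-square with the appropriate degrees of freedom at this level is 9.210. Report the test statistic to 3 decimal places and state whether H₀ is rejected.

Expected counts E_i = n·p_i: 190×0.21 = 39.9, 190×0.41 = 77.9, 190×0.38 = 72.2.
χ² = (44−39.9)²/39.9 + (76−77.9)²/77.9 + (70−72.2)²/72.2
   = 0.4213 + 0.0463 + 0.0670
Sum = 0.535
df = 2. Since 0.535 < 9.210, we do not reject H₀.

0.535; do not reject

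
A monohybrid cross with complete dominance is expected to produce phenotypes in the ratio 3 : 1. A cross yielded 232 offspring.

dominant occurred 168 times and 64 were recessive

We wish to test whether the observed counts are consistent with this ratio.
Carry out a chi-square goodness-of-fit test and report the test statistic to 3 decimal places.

0.828

Ratio total = 4. Expected counts: 232×3/4 = 174, 232×1/4 = 58.
dominant: (168 − 174)²/174 = 36/174 = 0.2069
recessive: (64 − 58)²/58 = 36/58 = 0.6207
Sum = 0.828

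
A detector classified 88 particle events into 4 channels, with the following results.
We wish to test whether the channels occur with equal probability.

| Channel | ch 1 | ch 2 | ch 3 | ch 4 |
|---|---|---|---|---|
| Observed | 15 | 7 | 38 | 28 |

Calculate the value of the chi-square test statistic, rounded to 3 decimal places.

25.727

Under H₀ each category has probability 1/4, so each expected count is 88/4 = 22.
cat         O        E   (O−E)²/E
ch 1       15       22     2.2273
ch 2        7       22    10.2273
ch 3       38       22    11.6364
ch 4       28       22     1.6364
Sum = 25.727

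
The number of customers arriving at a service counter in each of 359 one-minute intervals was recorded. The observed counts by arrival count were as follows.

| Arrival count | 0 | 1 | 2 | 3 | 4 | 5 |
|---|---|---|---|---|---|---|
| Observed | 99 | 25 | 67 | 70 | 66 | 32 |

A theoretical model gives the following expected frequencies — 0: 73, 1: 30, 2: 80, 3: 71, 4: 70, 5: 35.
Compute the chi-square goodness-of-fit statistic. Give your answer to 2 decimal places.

χ² = (99−73)²/73 + (25−30)²/30 + (67−80)²/80 + (70−71)²/71 + (66−70)²/70 + (32−35)²/35
   = 9.260 + 0.833 + 2.113 + 0.014 + 0.229 + 0.257
Sum = 12.71

12.71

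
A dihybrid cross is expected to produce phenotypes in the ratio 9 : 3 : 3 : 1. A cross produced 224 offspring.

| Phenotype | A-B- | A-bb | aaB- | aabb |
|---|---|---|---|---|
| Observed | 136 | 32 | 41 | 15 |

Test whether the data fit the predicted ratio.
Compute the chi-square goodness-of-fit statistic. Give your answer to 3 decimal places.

3.270

Ratio total = 16. Expected counts: 224×9/16 = 126, 224×3/16 = 42, 224×3/16 = 42, 224×1/16 = 14.
cat         O        E   (O−E)²/E
A-B-      136      126     0.7937
A-bb       32       42     2.3810
aaB-       41       42     0.0238
aabb       15       14     0.0714
Sum = 3.270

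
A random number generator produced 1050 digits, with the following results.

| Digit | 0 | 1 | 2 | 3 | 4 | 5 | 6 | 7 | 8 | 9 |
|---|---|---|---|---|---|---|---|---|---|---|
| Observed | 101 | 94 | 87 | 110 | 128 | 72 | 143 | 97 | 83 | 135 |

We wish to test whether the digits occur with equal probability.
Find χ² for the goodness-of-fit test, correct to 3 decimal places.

47.581

Expected count for each of the 10 categories: 1050/10 = 105.
χ² = (101−105)²/105 + (94−105)²/105 + (87−105)²/105 + (110−105)²/105 + (128−105)²/105 + (72−105)²/105 + (143−105)²/105 + (97−105)²/105 + (83−105)²/105 + (135−105)²/105
   = 0.1524 + 1.1524 + 3.0857 + 0.2381 + 5.0381 + 10.3714 + 13.7524 + 0.6095 + 4.6095 + 8.5714
Sum = 47.581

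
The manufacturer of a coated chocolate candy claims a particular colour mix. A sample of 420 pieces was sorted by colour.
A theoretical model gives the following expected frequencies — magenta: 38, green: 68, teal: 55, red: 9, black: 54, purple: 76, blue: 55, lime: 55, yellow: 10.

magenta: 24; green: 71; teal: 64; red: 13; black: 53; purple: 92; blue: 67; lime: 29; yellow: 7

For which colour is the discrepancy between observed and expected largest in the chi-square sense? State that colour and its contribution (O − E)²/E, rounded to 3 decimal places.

lime, 12.291

cat          O        E   (O−E)²/E
magenta     24       38     5.1579
green       71       68     0.1324
teal        64       55     1.4727
red         13        9     1.7778
black       53       54     0.0185
purple      92       76     3.3684
blue        67       55     2.6182
lime        29       55    12.2909
yellow       7       10     0.9000
The largest term is for lime: 12.291.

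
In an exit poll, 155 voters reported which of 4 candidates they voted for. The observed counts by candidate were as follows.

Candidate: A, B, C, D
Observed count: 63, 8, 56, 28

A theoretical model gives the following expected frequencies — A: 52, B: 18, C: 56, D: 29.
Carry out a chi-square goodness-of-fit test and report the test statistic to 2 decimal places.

7.92

A: (63 − 52)²/52 = 121/52 = 2.327
B: (8 − 18)²/18 = 100/18 = 5.556
C: (56 − 56)²/56 = 0/56 = 0.000
D: (28 − 29)²/29 = 1/29 = 0.034
Sum = 7.92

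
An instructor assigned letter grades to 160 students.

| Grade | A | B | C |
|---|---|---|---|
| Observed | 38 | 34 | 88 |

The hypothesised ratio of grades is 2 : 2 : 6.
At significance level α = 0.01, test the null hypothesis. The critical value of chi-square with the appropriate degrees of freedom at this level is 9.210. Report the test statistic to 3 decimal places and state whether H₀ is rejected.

1.917; do not reject

Ratio total = 10. Expected counts: 160×2/10 = 32, 160×2/10 = 32, 160×6/10 = 96.
cat         O        E   (O−E)²/E
A          38       32     1.1250
B          34       32     0.1250
C          88       96     0.6667
Sum = 1.917
df = 2. Since 1.917 < 9.210, we do not reject H₀.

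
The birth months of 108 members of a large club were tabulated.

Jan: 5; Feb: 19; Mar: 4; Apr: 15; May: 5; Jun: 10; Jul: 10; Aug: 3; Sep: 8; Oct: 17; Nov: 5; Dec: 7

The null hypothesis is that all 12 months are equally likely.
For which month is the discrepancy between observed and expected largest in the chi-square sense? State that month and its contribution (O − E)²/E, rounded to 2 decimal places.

Under H₀ each category has probability 1/12, so each expected count is 108/12 = 9.
cat         O        E   (O−E)²/E
Jan         5        9      1.778
Feb        19        9     11.111
Mar         4        9      2.778
Apr        15        9      4.000
May         5        9      1.778
Jun        10        9      0.111
Jul        10        9      0.111
Aug         3        9      4.000
Sep         8        9      0.111
Oct        17        9      7.111
Nov         5        9      1.778
Dec         7        9      0.444
The largest term is for Feb: 11.11.

Feb, 11.11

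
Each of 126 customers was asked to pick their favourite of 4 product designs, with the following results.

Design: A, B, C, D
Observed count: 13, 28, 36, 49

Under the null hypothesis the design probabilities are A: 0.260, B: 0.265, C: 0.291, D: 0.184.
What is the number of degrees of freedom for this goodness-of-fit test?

There are k = 4 categories and no parameters were estimated from the data, so df = 4 − 1 = 3.

3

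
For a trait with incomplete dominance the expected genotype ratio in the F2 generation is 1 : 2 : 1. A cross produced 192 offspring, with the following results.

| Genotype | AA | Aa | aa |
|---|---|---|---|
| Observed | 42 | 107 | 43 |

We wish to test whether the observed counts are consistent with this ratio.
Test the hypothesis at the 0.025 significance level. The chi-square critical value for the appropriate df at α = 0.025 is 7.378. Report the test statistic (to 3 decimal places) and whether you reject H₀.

2.531; do not reject

Ratio total = 4. Expected counts: 192×1/4 = 48, 192×2/4 = 96, 192×1/4 = 48.
AA: (42 − 48)²/48 = 36/48 = 0.7500
Aa: (107 − 96)²/96 = 121/96 = 1.2604
aa: (43 − 48)²/48 = 25/48 = 0.5208
Sum = 2.531
df = 2. Since 2.531 < 7.378, we do not reject H₀.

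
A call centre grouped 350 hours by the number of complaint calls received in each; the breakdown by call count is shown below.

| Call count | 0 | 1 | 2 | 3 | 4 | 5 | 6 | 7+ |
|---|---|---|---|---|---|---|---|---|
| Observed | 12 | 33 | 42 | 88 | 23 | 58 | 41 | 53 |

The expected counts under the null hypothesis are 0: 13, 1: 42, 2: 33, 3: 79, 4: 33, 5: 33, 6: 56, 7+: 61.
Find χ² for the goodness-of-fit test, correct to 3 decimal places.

χ² = (12−13)²/13 + (33−42)²/42 + (42−33)²/33 + (88−79)²/79 + (23−33)²/33 + (58−33)²/33 + (41−56)²/56 + (53−61)²/61
   = 0.0769 + 1.9286 + 2.4545 + 1.0253 + 3.0303 + 18.9394 + 4.0179 + 1.0492
Sum = 32.522

32.522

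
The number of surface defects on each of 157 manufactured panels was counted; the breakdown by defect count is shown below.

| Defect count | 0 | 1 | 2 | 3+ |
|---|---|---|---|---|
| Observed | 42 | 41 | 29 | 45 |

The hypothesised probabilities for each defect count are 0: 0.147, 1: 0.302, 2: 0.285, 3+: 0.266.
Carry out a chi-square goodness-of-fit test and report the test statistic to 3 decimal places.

Expected counts E_i = n·p_i: 157×0.147 = 23.079, 157×0.302 = 47.414, 157×0.285 = 44.745, 157×0.266 = 41.762.
χ² = (42−23.079)²/23.079 + (41−47.414)²/47.414 + (29−44.745)²/44.745 + (45−41.762)²/41.762
   = 15.5121 + 0.8677 + 5.5404 + 0.2511
Sum = 22.171

22.171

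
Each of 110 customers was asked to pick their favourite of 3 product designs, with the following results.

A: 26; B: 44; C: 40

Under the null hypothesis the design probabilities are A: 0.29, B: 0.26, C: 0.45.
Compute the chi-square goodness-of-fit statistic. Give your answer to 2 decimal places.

Expected counts E_i = n·p_i: 110×0.29 = 31.9, 110×0.26 = 28.6, 110×0.45 = 49.5.
A: (26 − 31.9)²/31.9 = 34.81/31.9 = 1.091
B: (44 − 28.6)²/28.6 = 237.16/28.6 = 8.292
C: (40 − 49.5)²/49.5 = 90.25/49.5 = 1.823
Sum = 11.21

11.21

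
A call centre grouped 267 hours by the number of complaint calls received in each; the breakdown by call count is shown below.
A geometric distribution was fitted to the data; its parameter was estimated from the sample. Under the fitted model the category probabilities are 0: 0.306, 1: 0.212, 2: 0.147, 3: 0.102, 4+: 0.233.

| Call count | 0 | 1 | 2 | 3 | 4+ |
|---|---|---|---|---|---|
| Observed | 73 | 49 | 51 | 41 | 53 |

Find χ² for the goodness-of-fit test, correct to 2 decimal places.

13.79

Expected counts E_i = n·p_i: 267×0.306 = 81.702, 267×0.212 = 56.604, 267×0.147 = 39.249, 267×0.102 = 27.234, 267×0.233 = 62.211.
0: (73 − 81.702)²/81.702 = 75.724804/81.702 = 0.927
1: (49 − 56.604)²/56.604 = 57.820816/56.604 = 1.021
2: (51 − 39.249)²/39.249 = 138.086001/39.249 = 3.518
3: (41 − 27.234)²/27.234 = 189.502756/27.234 = 6.958
4+: (53 − 62.211)²/62.211 = 84.842521/62.211 = 1.364
Sum = 13.79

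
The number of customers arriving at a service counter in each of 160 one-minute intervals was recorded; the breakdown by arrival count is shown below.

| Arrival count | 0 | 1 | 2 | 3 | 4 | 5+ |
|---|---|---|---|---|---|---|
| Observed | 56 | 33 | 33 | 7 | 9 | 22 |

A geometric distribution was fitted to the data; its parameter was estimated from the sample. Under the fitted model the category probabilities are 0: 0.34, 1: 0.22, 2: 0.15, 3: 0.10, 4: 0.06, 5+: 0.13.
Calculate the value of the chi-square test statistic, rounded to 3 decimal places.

8.729

Expected counts E_i = n·p_i: 160×0.34 = 54.4, 160×0.22 = 35.2, 160×0.15 = 24, 160×0.10 = 16, 160×0.06 = 9.6, 160×0.13 = 20.8.
0: (56 − 54.4)²/54.4 = 2.56/54.4 = 0.0471
1: (33 − 35.2)²/35.2 = 4.84/35.2 = 0.1375
2: (33 − 24)²/24 = 81/24 = 3.3750
3: (7 − 16)²/16 = 81/16 = 5.0625
4: (9 − 9.6)²/9.6 = 0.36/9.6 = 0.0375
5+: (22 − 20.8)²/20.8 = 1.44/20.8 = 0.0692
Sum = 8.729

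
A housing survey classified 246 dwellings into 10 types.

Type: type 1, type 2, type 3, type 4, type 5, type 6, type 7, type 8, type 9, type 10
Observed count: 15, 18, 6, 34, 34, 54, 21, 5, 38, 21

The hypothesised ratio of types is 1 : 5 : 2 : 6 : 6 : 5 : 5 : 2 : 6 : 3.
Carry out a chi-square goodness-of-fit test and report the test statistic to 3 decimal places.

Ratio total = 41. Expected counts: 246×1/41 = 6, 246×5/41 = 30, 246×2/41 = 12, 246×6/41 = 36, 246×6/41 = 36, 246×5/41 = 30, 246×5/41 = 30, 246×2/41 = 12, 246×6/41 = 36, 246×3/41 = 18.
type 1: (15 − 6)²/6 = 81/6 = 13.5000
type 2: (18 − 30)²/30 = 144/30 = 4.8000
type 3: (6 − 12)²/12 = 36/12 = 3.0000
type 4: (34 − 36)²/36 = 4/36 = 0.1111
type 5: (34 − 36)²/36 = 4/36 = 0.1111
type 6: (54 − 30)²/30 = 576/30 = 19.2000
type 7: (21 − 30)²/30 = 81/30 = 2.7000
type 8: (5 − 12)²/12 = 49/12 = 4.0833
type 9: (38 − 36)²/36 = 4/36 = 0.1111
type 10: (21 − 18)²/18 = 9/18 = 0.5000
Sum = 48.117

48.117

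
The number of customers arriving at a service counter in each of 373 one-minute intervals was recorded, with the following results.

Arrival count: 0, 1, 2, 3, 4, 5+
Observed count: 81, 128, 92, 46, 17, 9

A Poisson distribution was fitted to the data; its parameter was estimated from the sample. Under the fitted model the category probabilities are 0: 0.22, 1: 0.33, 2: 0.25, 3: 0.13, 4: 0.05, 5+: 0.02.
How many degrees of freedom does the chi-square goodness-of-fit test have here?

There are k = 6 categories and 1 parameter estimated from the data, so df = 6 − 1 − 1 = 4.

4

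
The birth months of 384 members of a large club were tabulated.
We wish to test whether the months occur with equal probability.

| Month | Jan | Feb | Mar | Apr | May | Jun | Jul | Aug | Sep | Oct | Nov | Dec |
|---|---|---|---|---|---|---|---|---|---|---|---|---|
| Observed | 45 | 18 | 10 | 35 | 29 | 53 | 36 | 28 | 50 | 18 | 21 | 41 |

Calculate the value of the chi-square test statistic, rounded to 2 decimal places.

Under H₀ each category has probability 1/12, so each expected count is 384/12 = 32.
Jan: (45 − 32)²/32 = 169/32 = 5.281
Feb: (18 − 32)²/32 = 196/32 = 6.125
Mar: (10 − 32)²/32 = 484/32 = 15.125
Apr: (35 − 32)²/32 = 9/32 = 0.281
May: (29 − 32)²/32 = 9/32 = 0.281
Jun: (53 − 32)²/32 = 441/32 = 13.781
Jul: (36 − 32)²/32 = 16/32 = 0.500
Aug: (28 − 32)²/32 = 16/32 = 0.500
Sep: (50 − 32)²/32 = 324/32 = 10.125
Oct: (18 − 32)²/32 = 196/32 = 6.125
Nov: (21 − 32)²/32 = 121/32 = 3.781
Dec: (41 − 32)²/32 = 81/32 = 2.531
Sum = 64.44

64.44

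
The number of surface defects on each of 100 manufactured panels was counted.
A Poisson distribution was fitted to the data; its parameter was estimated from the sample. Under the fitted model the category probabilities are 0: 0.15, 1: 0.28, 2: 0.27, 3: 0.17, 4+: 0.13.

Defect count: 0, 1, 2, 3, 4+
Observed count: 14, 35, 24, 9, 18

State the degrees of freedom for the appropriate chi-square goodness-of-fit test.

There are k = 5 categories and 1 parameter estimated from the data, so df = 5 − 1 − 1 = 3.

3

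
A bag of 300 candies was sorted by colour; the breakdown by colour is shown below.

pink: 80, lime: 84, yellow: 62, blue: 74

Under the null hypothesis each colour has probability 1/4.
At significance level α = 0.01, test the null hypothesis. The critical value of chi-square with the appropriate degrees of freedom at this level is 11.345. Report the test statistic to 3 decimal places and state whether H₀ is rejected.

Under H₀ each category has probability 1/4, so each expected count is 300/4 = 75.
pink: (80 − 75)²/75 = 25/75 = 0.3333
lime: (84 − 75)²/75 = 81/75 = 1.0800
yellow: (62 − 75)²/75 = 169/75 = 2.2533
blue: (74 − 75)²/75 = 1/75 = 0.0133
Sum = 3.680
df = 3. Since 3.680 < 11.345, we do not reject H₀.

3.680; do not reject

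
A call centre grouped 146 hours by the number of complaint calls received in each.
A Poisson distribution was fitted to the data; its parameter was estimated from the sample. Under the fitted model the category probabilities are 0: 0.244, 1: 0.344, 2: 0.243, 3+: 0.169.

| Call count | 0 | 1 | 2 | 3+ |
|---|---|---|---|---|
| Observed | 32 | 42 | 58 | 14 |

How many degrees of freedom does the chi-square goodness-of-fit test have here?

There are k = 4 categories and 1 parameter estimated from the data, so df = 4 − 1 − 1 = 2.

2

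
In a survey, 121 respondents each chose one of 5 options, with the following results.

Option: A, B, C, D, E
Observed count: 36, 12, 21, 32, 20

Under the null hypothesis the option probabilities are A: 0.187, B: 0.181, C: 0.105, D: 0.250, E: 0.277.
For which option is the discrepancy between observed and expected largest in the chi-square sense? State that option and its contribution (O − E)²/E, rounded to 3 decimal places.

A, 7.904

Expected counts E_i = n·p_i: 121×0.187 = 22.627, 121×0.181 = 21.901, 121×0.105 = 12.705, 121×0.250 = 30.25, 121×0.277 = 33.517.
χ² = (36−22.627)²/22.627 + (12−21.901)²/21.901 + (21−12.705)²/12.705 + (32−30.25)²/30.25 + (20−33.517)²/33.517
   = 7.9037 + 4.4760 + 5.4157 + 0.1012 + 5.4512
The largest term is for A: 7.904.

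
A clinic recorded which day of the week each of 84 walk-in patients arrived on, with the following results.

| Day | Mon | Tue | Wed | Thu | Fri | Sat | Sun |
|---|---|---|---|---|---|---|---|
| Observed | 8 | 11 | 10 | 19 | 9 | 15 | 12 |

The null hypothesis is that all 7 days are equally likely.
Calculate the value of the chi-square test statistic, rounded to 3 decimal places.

7.333

Expected count for each of the 7 categories: 84/7 = 12.
Mon: (8 − 12)²/12 = 16/12 = 1.3333
Tue: (11 − 12)²/12 = 1/12 = 0.0833
Wed: (10 − 12)²/12 = 4/12 = 0.3333
Thu: (19 − 12)²/12 = 49/12 = 4.0833
Fri: (9 − 12)²/12 = 9/12 = 0.7500
Sat: (15 − 12)²/12 = 9/12 = 0.7500
Sun: (12 − 12)²/12 = 0/12 = 0.0000
Sum = 7.333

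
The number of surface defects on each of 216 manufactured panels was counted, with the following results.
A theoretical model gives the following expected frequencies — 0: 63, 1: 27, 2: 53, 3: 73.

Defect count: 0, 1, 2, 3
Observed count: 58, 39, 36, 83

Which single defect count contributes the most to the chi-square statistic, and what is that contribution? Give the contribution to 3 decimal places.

cat         O        E   (O−E)²/E
0          58       63     0.3968
1          39       27     5.3333
2          36       53     5.4528
3          83       73     1.3699
The largest term is for 2: 5.453.

2, 5.453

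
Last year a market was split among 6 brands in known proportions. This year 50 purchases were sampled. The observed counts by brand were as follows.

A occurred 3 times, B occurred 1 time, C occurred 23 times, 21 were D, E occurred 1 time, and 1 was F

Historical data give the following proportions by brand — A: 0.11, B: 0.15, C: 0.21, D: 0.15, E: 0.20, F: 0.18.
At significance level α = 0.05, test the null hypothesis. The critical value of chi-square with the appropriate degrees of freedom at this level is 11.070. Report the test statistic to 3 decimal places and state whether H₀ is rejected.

Expected counts E_i = n·p_i: 50×0.11 = 5.5, 50×0.15 = 7.5, 50×0.21 = 10.5, 50×0.15 = 7.5, 50×0.20 = 10, 50×0.18 = 9.
cat         O        E   (O−E)²/E
A           3      5.5     1.1364
B           1      7.5     5.6333
C          23     10.5    14.8810
D          21      7.5    24.3000
E           1       10     8.1000
F           1        9     7.1111
Sum = 61.162
df = 5. Since 61.162 > 11.070, we reject H₀.

61.162; reject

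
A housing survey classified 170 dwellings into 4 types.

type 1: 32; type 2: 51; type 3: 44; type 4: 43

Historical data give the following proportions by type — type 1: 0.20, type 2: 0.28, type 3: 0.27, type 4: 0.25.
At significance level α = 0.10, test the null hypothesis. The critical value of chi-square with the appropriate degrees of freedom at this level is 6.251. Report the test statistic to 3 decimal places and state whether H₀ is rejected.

Expected counts E_i = n·p_i: 170×0.20 = 34, 170×0.28 = 47.6, 170×0.27 = 45.9, 170×0.25 = 42.5.
χ² = (32−34)²/34 + (51−47.6)²/47.6 + (44−45.9)²/45.9 + (43−42.5)²/42.5
   = 0.1176 + 0.2429 + 0.0786 + 0.0059
Sum = 0.445
df = 3. Since 0.445 < 6.251, we do not reject H₀.

0.445; do not reject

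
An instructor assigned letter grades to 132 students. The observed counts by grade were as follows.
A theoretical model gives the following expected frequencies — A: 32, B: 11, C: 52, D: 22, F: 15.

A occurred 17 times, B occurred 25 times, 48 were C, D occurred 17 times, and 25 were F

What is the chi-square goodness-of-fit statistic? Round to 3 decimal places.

cat         O        E   (O−E)²/E
A          17       32     7.0313
B          25       11    17.8182
C          48       52     0.3077
D          17       22     1.1364
F          25       15     6.6667
Sum = 32.960

32.960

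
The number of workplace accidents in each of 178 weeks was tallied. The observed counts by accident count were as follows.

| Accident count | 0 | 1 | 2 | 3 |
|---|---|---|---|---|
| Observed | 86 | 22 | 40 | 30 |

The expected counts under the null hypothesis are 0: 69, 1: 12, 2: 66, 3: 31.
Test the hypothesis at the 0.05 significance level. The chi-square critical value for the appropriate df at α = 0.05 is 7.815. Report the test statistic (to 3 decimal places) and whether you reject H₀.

χ² = (86−69)²/69 + (22−12)²/12 + (40−66)²/66 + (30−31)²/31
   = 4.1884 + 8.3333 + 10.2424 + 0.0323
Sum = 22.796
df = 3. Since 22.796 > 7.815, we reject H₀.

22.796; reject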